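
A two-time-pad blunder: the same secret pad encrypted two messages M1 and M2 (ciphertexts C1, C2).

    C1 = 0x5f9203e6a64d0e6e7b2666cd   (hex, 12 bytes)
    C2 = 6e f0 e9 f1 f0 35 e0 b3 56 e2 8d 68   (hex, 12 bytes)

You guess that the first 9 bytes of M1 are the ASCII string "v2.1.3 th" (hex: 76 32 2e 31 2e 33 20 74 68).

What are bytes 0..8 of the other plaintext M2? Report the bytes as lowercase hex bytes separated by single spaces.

First, C1 ⊕ C2 = (M1 ⊕ K) ⊕ (M2 ⊕ K) = M1 ⊕ M2, so the key drops out. Then M2 = (M1 ⊕ M2) ⊕ M1 over the first 9 bytes.
byte 0: (5f xor 6e) xor 76 = 31 xor 76 = 47
byte 1: (92 xor f0) xor 32 = 62 xor 32 = 50
byte 2: (03 xor e9) xor 2e = ea xor 2e = c4
byte 3: (e6 xor f1) xor 31 = 17 xor 31 = 26
byte 4: (a6 xor f0) xor 2e = 56 xor 2e = 78
byte 5: (4d xor 35) xor 33 = 78 xor 33 = 4b
byte 6: (0e xor e0) xor 20 = ee xor 20 = ce
byte 7: (6e xor b3) xor 74 = dd xor 74 = a9
byte 8: (7b xor 56) xor 68 = 2d xor 68 = 45

47 50 c4 26 78 4b ce a9 45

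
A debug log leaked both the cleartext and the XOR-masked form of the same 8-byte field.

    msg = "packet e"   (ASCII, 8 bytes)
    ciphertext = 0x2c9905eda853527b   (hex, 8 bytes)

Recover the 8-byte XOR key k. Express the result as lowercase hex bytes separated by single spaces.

Since ciphertext = msg ⊕ k, XORing both sides with msg gives k = msg ⊕ ciphertext.
70 ^ 2c = 5c
61 ^ 99 = f8
63 ^ 05 = 66
6b ^ ed = 86
65 ^ a8 = cd
74 ^ 53 = 27
20 ^ 52 = 72
65 ^ 7b = 1e

5c f8 66 86 cd 27 72 1e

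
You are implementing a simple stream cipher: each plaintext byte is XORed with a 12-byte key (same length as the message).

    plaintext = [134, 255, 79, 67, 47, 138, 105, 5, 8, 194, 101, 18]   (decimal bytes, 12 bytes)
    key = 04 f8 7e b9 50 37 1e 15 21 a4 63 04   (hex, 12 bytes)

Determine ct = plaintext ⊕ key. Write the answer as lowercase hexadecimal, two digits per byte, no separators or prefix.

820731fa7fbd771029660616

XOR is its own inverse, so applying the key byte-wise gives the result directly.
10000110 xor 00000100 = 10000010
11111111 xor 11111000 = 00000111
01001111 xor 01111110 = 00110001
01000011 xor 10111001 = 11111010
00101111 xor 01010000 = 01111111
10001010 xor 00110111 = 10111101
01101001 xor 00011110 = 01110111
00000101 xor 00010101 = 00010000
00001000 xor 00100001 = 00101001
11000010 xor 10100100 = 01100110
01100101 xor 01100011 = 00000110
00010010 xor 00000100 = 00010110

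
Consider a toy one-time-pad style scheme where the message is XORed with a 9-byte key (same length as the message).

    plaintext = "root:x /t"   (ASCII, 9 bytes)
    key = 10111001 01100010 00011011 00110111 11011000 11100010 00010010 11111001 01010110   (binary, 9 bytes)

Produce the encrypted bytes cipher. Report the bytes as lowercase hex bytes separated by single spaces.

cb 0d 74 43 e2 9a 32 d6 22

XOR is its own inverse, so applying the key byte-wise gives the result directly.
01110010 xor 10111001 = 11001011
01101111 xor 01100010 = 00001101
01101111 xor 00011011 = 01110100
01110100 xor 00110111 = 01000011
00111010 xor 11011000 = 11100010
01111000 xor 11100010 = 10011010
00100000 xor 00010010 = 00110010
00101111 xor 11111001 = 11010110
01110100 xor 01010110 = 00100010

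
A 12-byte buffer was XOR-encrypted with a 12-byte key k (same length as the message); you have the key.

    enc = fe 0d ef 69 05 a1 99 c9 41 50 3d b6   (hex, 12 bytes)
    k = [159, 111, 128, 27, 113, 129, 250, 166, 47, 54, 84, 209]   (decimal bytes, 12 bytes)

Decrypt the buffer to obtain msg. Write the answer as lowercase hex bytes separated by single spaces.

XOR is its own inverse, so applying the key byte-wise gives the result directly.
fe XOR 9f = 61
0d XOR 6f = 62
ef XOR 80 = 6f
69 XOR 1b = 72
05 XOR 71 = 74
a1 XOR 81 = 20
99 XOR fa = 63
c9 XOR a6 = 6f
41 XOR 2f = 6e
50 XOR 36 = 66
3d XOR 54 = 69
b6 XOR d1 = 67

61 62 6f 72 74 20 63 6f 6e 66 69 67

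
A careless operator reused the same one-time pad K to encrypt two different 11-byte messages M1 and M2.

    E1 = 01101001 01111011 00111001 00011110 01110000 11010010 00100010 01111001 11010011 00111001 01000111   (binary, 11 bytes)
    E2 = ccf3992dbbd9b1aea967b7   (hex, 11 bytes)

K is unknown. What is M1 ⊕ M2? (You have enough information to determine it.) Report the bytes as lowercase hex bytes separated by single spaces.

E1 ⊕ E2 = (M1 ⊕ K) ⊕ (M2 ⊕ K) = M1 ⊕ M2 — the shared key cancels under XOR.
byte 0: 69 XOR cc = a5
byte 1: 7b XOR f3 = 88
byte 2: 39 XOR 99 = a0
byte 3: 1e XOR 2d = 33
byte 4: 70 XOR bb = cb
byte 5: d2 XOR d9 = 0b
byte 6: 22 XOR b1 = 93
byte 7: 79 XOR ae = d7
byte 8: d3 XOR a9 = 7a
byte 9: 39 XOR 67 = 5e
byte 10: 47 XOR b7 = f0

a5 88 a0 33 cb 0b 93 d7 7a 5e f0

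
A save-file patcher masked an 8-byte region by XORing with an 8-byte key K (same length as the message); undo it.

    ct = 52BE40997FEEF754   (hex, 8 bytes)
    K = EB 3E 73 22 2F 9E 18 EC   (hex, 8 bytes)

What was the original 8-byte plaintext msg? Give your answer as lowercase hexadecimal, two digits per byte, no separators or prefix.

byte 0:  82 XOR 235 = 185
byte 1: 190 XOR  62 = 128
byte 2:  64 XOR 115 =  51
byte 3: 153 XOR  34 = 187
byte 4: 127 XOR  47 =  80
byte 5: 238 XOR 158 = 112
byte 6: 247 XOR  24 = 239
byte 7:  84 XOR 236 = 184

b98033bb5070efb8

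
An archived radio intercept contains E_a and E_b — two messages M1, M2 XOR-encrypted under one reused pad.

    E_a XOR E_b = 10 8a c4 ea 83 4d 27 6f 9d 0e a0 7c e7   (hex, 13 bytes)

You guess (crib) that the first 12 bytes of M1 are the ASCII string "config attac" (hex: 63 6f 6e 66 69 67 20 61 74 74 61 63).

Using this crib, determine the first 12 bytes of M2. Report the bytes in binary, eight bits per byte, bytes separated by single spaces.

01110011 11100101 10101010 10001100 11101010 00101010 00000111 00001110 11101001 01111010 11000001 00011111

Since E_a ⊕ E_b = M1 ⊕ M2, XORing with the guessed M1 bytes yields the corresponding M2 bytes: M2 = (E_a ⊕ E_b) ⊕ M1.
10 XOR 63 = 73
8a XOR 6f = e5
c4 XOR 6e = aa
ea XOR 66 = 8c
83 XOR 69 = ea
4d XOR 67 = 2a
27 XOR 20 = 07
6f XOR 61 = 0e
9d XOR 74 = e9
0e XOR 74 = 7a
a0 XOR 61 = c1
7c XOR 63 = 1f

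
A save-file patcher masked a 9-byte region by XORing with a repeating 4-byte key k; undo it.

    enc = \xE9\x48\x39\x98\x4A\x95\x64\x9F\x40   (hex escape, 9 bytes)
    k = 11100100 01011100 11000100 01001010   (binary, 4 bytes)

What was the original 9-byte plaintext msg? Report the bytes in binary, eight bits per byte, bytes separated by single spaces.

The 4-byte key repeats, so the effective keystream is e4 5c c4 4a e4 5c c4 4a e4.
byte 0: 11101001 XOR 11100100 = 00001101
byte 1: 01001000 XOR 01011100 = 00010100
byte 2: 00111001 XOR 11000100 = 11111101
byte 3: 10011000 XOR 01001010 = 11010010
byte 4: 01001010 XOR 11100100 = 10101110
byte 5: 10010101 XOR 01011100 = 11001001
byte 6: 01100100 XOR 11000100 = 10100000
byte 7: 10011111 XOR 01001010 = 11010101
byte 8: 01000000 XOR 11100100 = 10100100

00001101 00010100 11111101 11010010 10101110 11001001 10100000 11010101 10100100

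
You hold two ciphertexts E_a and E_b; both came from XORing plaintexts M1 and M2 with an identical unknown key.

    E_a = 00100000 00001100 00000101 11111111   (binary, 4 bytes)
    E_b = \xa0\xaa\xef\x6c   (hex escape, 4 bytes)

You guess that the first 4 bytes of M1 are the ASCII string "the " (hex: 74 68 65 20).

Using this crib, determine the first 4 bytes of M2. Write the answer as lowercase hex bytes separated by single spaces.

First, E_a ⊕ E_b = (M1 ⊕ K) ⊕ (M2 ⊕ K) = M1 ⊕ M2, so the key drops out. Then M2 = (M1 ⊕ M2) ⊕ M1 over the first 4 bytes.
byte 0: (20 ^ a0) ^ 74 = 80 ^ 74 = f4
byte 1: (0c ^ aa) ^ 68 = a6 ^ 68 = ce
byte 2: (05 ^ ef) ^ 65 = ea ^ 65 = 8f
byte 3: (ff ^ 6c) ^ 20 = 93 ^ 20 = b3

f4 ce 8f b3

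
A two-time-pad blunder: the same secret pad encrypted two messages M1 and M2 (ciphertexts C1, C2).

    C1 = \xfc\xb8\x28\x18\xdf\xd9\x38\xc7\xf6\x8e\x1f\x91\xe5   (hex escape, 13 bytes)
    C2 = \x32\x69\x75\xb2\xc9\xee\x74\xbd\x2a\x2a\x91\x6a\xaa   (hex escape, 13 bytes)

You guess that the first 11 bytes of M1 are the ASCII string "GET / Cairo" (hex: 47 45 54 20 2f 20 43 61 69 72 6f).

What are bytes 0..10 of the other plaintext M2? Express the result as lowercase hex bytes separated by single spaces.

First, C1 ⊕ C2 = (M1 ⊕ K) ⊕ (M2 ⊕ K) = M1 ⊕ M2, so the key drops out. Then M2 = (M1 ⊕ M2) ⊕ M1 over the first 11 bytes.
byte 0: (fc XOR 32) XOR 47 = ce XOR 47 = 89
byte 1: (b8 XOR 69) XOR 45 = d1 XOR 45 = 94
byte 2: (28 XOR 75) XOR 54 = 5d XOR 54 = 09
byte 3: (18 XOR b2) XOR 20 = aa XOR 20 = 8a
byte 4: (df XOR c9) XOR 2f = 16 XOR 2f = 39
byte 5: (d9 XOR ee) XOR 20 = 37 XOR 20 = 17
byte 6: (38 XOR 74) XOR 43 = 4c XOR 43 = 0f
byte 7: (c7 XOR bd) XOR 61 = 7a XOR 61 = 1b
byte 8: (f6 XOR 2a) XOR 69 = dc XOR 69 = b5
byte 9: (8e XOR 2a) XOR 72 = a4 XOR 72 = d6
byte 10: (1f XOR 91) XOR 6f = 8e XOR 6f = e1

89 94 09 8a 39 17 0f 1b b5 d6 e1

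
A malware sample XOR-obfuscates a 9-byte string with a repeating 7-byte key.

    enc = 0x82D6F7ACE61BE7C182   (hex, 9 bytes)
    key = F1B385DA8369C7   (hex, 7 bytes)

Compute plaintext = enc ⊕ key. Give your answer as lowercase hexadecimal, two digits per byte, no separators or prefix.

The 7-byte key repeats, so the effective keystream is f1 b3 85 da 83 69 c7 f1 b3.
byte 0: 130 ^ 241 = 115
byte 1: 214 ^ 179 = 101
byte 2: 247 ^ 133 = 114
byte 3: 172 ^ 218 = 118
byte 4: 230 ^ 131 = 101
byte 5:  27 ^ 105 = 114
byte 6: 231 ^ 199 =  32
byte 7: 193 ^ 241 =  48
byte 8: 130 ^ 179 =  49

736572766572203031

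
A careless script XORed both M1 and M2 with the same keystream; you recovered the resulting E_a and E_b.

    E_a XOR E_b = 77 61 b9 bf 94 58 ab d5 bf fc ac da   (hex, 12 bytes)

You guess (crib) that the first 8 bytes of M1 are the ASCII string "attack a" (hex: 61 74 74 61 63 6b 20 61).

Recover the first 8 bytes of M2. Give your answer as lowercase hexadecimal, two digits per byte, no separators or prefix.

1615cddef7338bb4

Since E_a ⊕ E_b = M1 ⊕ M2, XORing with the guessed M1 bytes yields the corresponding M2 bytes: M2 = (E_a ⊕ E_b) ⊕ M1.
byte 0: 77 XOR 61 = 16
byte 1: 61 XOR 74 = 15
byte 2: b9 XOR 74 = cd
byte 3: bf XOR 61 = de
byte 4: 94 XOR 63 = f7
byte 5: 58 XOR 6b = 33
byte 6: ab XOR 20 = 8b
byte 7: d5 XOR 61 = b4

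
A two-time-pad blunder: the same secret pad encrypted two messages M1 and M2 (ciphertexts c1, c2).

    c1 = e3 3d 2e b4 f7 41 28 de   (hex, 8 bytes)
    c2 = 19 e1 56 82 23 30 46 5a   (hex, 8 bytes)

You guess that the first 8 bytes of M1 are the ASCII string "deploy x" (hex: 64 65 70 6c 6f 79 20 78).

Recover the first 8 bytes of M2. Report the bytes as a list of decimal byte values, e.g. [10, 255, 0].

[158, 185, 8, 90, 187, 8, 78, 252]

First, c1 ⊕ c2 = (M1 ⊕ K) ⊕ (M2 ⊕ K) = M1 ⊕ M2, so the key drops out. Then M2 = (M1 ⊕ M2) ⊕ M1 over the first 8 bytes.
byte 0: (e3 ^ 19) ^ 64 = fa ^ 64 = 9e
byte 1: (3d ^ e1) ^ 65 = dc ^ 65 = b9
byte 2: (2e ^ 56) ^ 70 = 78 ^ 70 = 08
byte 3: (b4 ^ 82) ^ 6c = 36 ^ 6c = 5a
byte 4: (f7 ^ 23) ^ 6f = d4 ^ 6f = bb
byte 5: (41 ^ 30) ^ 79 = 71 ^ 79 = 08
byte 6: (28 ^ 46) ^ 20 = 6e ^ 20 = 4e
byte 7: (de ^ 5a) ^ 78 = 84 ^ 78 = fc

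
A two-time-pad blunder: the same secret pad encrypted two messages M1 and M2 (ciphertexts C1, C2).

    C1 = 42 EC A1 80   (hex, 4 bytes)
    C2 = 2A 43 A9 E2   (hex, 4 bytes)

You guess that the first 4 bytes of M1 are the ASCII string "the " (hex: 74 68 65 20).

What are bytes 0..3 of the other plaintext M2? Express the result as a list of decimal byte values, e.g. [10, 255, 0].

[28, 199, 109, 66]

First, C1 ⊕ C2 = (M1 ⊕ K) ⊕ (M2 ⊕ K) = M1 ⊕ M2, so the key drops out. Then M2 = (M1 ⊕ M2) ⊕ M1 over the first 4 bytes.
byte 0: (42 XOR 2a) XOR 74 = 68 XOR 74 = 1c
byte 1: (ec XOR 43) XOR 68 = af XOR 68 = c7
byte 2: (a1 XOR a9) XOR 65 = 08 XOR 65 = 6d
byte 3: (80 XOR e2) XOR 20 = 62 XOR 20 = 42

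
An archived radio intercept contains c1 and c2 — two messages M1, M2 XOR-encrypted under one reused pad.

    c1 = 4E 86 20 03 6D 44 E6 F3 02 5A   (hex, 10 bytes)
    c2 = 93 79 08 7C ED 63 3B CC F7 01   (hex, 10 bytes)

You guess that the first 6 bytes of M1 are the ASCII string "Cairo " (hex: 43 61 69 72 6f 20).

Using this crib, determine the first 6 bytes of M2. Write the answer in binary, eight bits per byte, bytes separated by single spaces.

10011110 10011110 01000001 00001101 11101111 00000111

First, c1 ⊕ c2 = (M1 ⊕ K) ⊕ (M2 ⊕ K) = M1 ⊕ M2, so the key drops out. Then M2 = (M1 ⊕ M2) ⊕ M1 over the first 6 bytes.
byte 0: (4e xor 93) xor 43 = dd xor 43 = 9e
byte 1: (86 xor 79) xor 61 = ff xor 61 = 9e
byte 2: (20 xor 08) xor 69 = 28 xor 69 = 41
byte 3: (03 xor 7c) xor 72 = 7f xor 72 = 0d
byte 4: (6d xor ed) xor 6f = 80 xor 6f = ef
byte 5: (44 xor 63) xor 20 = 27 xor 20 = 07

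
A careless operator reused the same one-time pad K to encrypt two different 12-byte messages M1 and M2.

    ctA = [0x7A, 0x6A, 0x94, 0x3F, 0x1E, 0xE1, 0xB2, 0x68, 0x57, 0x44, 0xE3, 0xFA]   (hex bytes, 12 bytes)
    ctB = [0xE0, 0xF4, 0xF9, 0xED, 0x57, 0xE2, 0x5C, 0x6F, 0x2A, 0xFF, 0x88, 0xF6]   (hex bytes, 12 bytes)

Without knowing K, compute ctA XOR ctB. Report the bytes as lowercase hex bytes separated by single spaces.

ctA ⊕ ctB = (M1 ⊕ K) ⊕ (M2 ⊕ K) = M1 ⊕ M2 — the shared key cancels under XOR.
7a ^ e0 = 9a
6a ^ f4 = 9e
94 ^ f9 = 6d
3f ^ ed = d2
1e ^ 57 = 49
e1 ^ e2 = 03
b2 ^ 5c = ee
68 ^ 6f = 07
57 ^ 2a = 7d
44 ^ ff = bb
e3 ^ 88 = 6b
fa ^ f6 = 0c

9a 9e 6d d2 49 03 ee 07 7d bb 6b 0c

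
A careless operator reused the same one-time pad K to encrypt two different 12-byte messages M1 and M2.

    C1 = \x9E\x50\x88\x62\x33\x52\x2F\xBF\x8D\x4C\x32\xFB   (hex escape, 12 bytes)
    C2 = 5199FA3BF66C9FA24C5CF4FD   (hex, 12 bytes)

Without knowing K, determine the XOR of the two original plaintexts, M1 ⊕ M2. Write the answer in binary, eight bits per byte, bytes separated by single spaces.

11001111 11001001 01110010 01011001 11000101 00111110 10110000 00011101 11000001 00010000 11000110 00000110

C1 ⊕ C2 = (M1 ⊕ K) ⊕ (M2 ⊕ K) = M1 ⊕ M2 — the shared key cancels under XOR.
10011110 xor 01010001 = 11001111
01010000 xor 10011001 = 11001001
10001000 xor 11111010 = 01110010
01100010 xor 00111011 = 01011001
00110011 xor 11110110 = 11000101
01010010 xor 01101100 = 00111110
00101111 xor 10011111 = 10110000
10111111 xor 10100010 = 00011101
10001101 xor 01001100 = 11000001
01001100 xor 01011100 = 00010000
00110010 xor 11110100 = 11000110
11111011 xor 11111101 = 00000110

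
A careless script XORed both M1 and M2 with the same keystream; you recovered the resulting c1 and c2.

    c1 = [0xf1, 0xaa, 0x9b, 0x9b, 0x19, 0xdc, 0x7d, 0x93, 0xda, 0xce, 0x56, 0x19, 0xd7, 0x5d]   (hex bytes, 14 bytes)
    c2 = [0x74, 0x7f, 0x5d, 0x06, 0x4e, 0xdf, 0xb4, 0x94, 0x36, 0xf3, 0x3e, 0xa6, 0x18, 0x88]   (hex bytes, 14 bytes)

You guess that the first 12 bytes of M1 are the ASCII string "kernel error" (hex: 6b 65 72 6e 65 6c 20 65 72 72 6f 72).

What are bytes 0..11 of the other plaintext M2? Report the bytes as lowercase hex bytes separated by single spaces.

ee b0 b4 f3 32 6f e9 62 9e 4f 07 cd

First, c1 ⊕ c2 = (M1 ⊕ K) ⊕ (M2 ⊕ K) = M1 ⊕ M2, so the key drops out. Then M2 = (M1 ⊕ M2) ⊕ M1 over the first 12 bytes.
byte 0: (f1 xor 74) xor 6b = 85 xor 6b = ee
byte 1: (aa xor 7f) xor 65 = d5 xor 65 = b0
byte 2: (9b xor 5d) xor 72 = c6 xor 72 = b4
byte 3: (9b xor 06) xor 6e = 9d xor 6e = f3
byte 4: (19 xor 4e) xor 65 = 57 xor 65 = 32
byte 5: (dc xor df) xor 6c = 03 xor 6c = 6f
byte 6: (7d xor b4) xor 20 = c9 xor 20 = e9
byte 7: (93 xor 94) xor 65 = 07 xor 65 = 62
byte 8: (da xor 36) xor 72 = ec xor 72 = 9e
byte 9: (ce xor f3) xor 72 = 3d xor 72 = 4f
byte 10: (56 xor 3e) xor 6f = 68 xor 6f = 07
byte 11: (19 xor a6) xor 72 = bf xor 72 = cd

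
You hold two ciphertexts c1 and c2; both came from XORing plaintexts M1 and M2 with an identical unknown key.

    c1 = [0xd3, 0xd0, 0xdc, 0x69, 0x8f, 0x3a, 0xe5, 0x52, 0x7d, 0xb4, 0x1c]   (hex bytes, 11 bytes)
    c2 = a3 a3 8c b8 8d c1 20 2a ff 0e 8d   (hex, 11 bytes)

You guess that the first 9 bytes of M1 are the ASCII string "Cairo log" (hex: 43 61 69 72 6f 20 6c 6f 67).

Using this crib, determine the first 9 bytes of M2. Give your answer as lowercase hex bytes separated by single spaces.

33 12 39 a3 6d db a9 17 e5

First, c1 ⊕ c2 = (M1 ⊕ K) ⊕ (M2 ⊕ K) = M1 ⊕ M2, so the key drops out. Then M2 = (M1 ⊕ M2) ⊕ M1 over the first 9 bytes.
byte 0: (d3 xor a3) xor 43 = 70 xor 43 = 33
byte 1: (d0 xor a3) xor 61 = 73 xor 61 = 12
byte 2: (dc xor 8c) xor 69 = 50 xor 69 = 39
byte 3: (69 xor b8) xor 72 = d1 xor 72 = a3
byte 4: (8f xor 8d) xor 6f = 02 xor 6f = 6d
byte 5: (3a xor c1) xor 20 = fb xor 20 = db
byte 6: (e5 xor 20) xor 6c = c5 xor 6c = a9
byte 7: (52 xor 2a) xor 6f = 78 xor 6f = 17
byte 8: (7d xor ff) xor 67 = 82 xor 67 = e5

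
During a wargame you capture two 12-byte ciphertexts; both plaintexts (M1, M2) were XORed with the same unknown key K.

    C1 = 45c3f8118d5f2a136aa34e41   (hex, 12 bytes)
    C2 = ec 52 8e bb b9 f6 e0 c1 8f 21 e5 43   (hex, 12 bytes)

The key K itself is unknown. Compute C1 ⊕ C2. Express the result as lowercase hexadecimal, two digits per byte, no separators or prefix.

a99176aa34a9cad2e582ab02

C1 ⊕ C2 = (M1 ⊕ K) ⊕ (M2 ⊕ K) = M1 ⊕ M2 — the shared key cancels under XOR.
01000101 ^ 11101100 = 10101001
11000011 ^ 01010010 = 10010001
11111000 ^ 10001110 = 01110110
00010001 ^ 10111011 = 10101010
10001101 ^ 10111001 = 00110100
01011111 ^ 11110110 = 10101001
00101010 ^ 11100000 = 11001010
00010011 ^ 11000001 = 11010010
01101010 ^ 10001111 = 11100101
10100011 ^ 00100001 = 10000010
01001110 ^ 11100101 = 10101011
01000001 ^ 01000011 = 00000010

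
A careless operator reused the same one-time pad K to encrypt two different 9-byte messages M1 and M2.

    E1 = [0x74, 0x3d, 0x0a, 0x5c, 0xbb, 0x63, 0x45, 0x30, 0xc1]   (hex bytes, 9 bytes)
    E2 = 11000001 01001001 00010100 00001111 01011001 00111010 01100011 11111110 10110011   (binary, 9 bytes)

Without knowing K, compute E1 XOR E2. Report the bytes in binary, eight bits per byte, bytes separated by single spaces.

10110101 01110100 00011110 01010011 11100010 01011001 00100110 11001110 01110010

E1 ⊕ E2 = (M1 ⊕ K) ⊕ (M2 ⊕ K) = M1 ⊕ M2 — the shared key cancels under XOR.
byte 0: 74 ⊕ c1 = b5
byte 1: 3d ⊕ 49 = 74
byte 2: 0a ⊕ 14 = 1e
byte 3: 5c ⊕ 0f = 53
byte 4: bb ⊕ 59 = e2
byte 5: 63 ⊕ 3a = 59
byte 6: 45 ⊕ 63 = 26
byte 7: 30 ⊕ fe = ce
byte 8: c1 ⊕ b3 = 72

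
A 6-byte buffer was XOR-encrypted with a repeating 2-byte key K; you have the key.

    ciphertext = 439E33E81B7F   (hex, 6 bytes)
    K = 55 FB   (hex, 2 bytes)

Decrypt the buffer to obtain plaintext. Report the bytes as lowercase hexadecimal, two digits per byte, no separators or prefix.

The 2-byte key repeats, so the effective keystream is 55 fb 55 fb 55 fb.
byte 0: 01000011 ^ 01010101 = 00010110
byte 1: 10011110 ^ 11111011 = 01100101
byte 2: 00110011 ^ 01010101 = 01100110
byte 3: 11101000 ^ 11111011 = 00010011
byte 4: 00011011 ^ 01010101 = 01001110
byte 5: 01111111 ^ 11111011 = 10000100

166566134e84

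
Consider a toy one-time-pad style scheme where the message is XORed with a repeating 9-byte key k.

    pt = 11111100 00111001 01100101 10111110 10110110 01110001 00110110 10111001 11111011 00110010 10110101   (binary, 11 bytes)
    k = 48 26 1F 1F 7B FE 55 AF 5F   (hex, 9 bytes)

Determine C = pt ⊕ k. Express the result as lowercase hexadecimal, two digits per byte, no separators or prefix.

The 9-byte key repeats, so the effective keystream is 48 26 1f 1f 7b fe 55 af 5f 48 26.
byte 0: fc ⊕ 48 = b4
byte 1: 39 ⊕ 26 = 1f
byte 2: 65 ⊕ 1f = 7a
byte 3: be ⊕ 1f = a1
byte 4: b6 ⊕ 7b = cd
byte 5: 71 ⊕ fe = 8f
byte 6: 36 ⊕ 55 = 63
byte 7: b9 ⊕ af = 16
byte 8: fb ⊕ 5f = a4
byte 9: 32 ⊕ 48 = 7a
byte 10: b5 ⊕ 26 = 93

b41f7aa1cd8f6316a47a93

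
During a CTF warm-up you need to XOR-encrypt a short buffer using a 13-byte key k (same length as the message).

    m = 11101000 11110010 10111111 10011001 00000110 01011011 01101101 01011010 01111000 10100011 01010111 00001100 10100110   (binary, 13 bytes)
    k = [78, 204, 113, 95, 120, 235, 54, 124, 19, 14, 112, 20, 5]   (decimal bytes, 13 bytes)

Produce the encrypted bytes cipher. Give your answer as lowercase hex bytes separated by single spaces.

a6 3e ce c6 7e b0 5b 26 6b ad 27 18 a3

XOR is its own inverse, so applying the key byte-wise gives the result directly.
e8 XOR 4e = a6
f2 XOR cc = 3e
bf XOR 71 = ce
99 XOR 5f = c6
06 XOR 78 = 7e
5b XOR eb = b0
6d XOR 36 = 5b
5a XOR 7c = 26
78 XOR 13 = 6b
a3 XOR 0e = ad
57 XOR 70 = 27
0c XOR 14 = 18
a6 XOR 05 = a3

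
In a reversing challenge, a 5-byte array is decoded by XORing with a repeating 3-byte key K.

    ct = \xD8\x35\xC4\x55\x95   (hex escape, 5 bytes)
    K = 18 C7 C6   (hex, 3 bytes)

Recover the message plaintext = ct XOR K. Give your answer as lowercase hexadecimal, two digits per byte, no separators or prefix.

c0f2024d52

The 3-byte key repeats, so the effective keystream is 18 c7 c6 18 c7.
byte 0: 11011000 ⊕ 00011000 = 11000000
byte 1: 00110101 ⊕ 11000111 = 11110010
byte 2: 11000100 ⊕ 11000110 = 00000010
byte 3: 01010101 ⊕ 00011000 = 01001101
byte 4: 10010101 ⊕ 11000111 = 01010010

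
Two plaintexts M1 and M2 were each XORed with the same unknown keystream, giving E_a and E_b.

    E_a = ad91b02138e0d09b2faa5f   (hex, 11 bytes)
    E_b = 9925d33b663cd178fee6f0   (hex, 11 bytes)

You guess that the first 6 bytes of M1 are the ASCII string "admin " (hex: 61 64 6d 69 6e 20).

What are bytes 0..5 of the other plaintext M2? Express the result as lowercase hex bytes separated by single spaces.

55 d0 0e 73 30 fc

First, E_a ⊕ E_b = (M1 ⊕ K) ⊕ (M2 ⊕ K) = M1 ⊕ M2, so the key drops out. Then M2 = (M1 ⊕ M2) ⊕ M1 over the first 6 bytes.
byte 0: (ad xor 99) xor 61 = 34 xor 61 = 55
byte 1: (91 xor 25) xor 64 = b4 xor 64 = d0
byte 2: (b0 xor d3) xor 6d = 63 xor 6d = 0e
byte 3: (21 xor 3b) xor 69 = 1a xor 69 = 73
byte 4: (38 xor 66) xor 6e = 5e xor 6e = 30
byte 5: (e0 xor 3c) xor 20 = dc xor 20 = fc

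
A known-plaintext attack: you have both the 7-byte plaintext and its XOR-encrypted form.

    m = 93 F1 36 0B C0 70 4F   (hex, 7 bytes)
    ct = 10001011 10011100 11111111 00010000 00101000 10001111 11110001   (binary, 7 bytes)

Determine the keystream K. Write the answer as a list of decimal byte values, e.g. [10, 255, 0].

[24, 109, 201, 27, 232, 255, 190]

Since ct = m ⊕ K, XORing both sides with m gives K = m ⊕ ct.
93 xor 8b = 18
f1 xor 9c = 6d
36 xor ff = c9
0b xor 10 = 1b
c0 xor 28 = e8
70 xor 8f = ff
4f xor f1 = be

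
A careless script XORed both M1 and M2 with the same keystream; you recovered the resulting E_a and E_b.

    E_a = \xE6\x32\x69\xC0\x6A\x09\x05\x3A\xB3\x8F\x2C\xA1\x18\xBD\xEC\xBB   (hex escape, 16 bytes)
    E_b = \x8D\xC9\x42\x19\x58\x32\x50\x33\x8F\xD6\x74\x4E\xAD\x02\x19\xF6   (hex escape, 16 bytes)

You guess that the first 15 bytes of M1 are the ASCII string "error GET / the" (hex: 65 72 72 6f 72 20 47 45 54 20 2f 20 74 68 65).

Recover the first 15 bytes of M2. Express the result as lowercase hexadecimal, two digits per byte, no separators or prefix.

First, E_a ⊕ E_b = (M1 ⊕ K) ⊕ (M2 ⊕ K) = M1 ⊕ M2, so the key drops out. Then M2 = (M1 ⊕ M2) ⊕ M1 over the first 15 bytes.
byte 0: (e6 XOR 8d) XOR 65 = 6b XOR 65 = 0e
byte 1: (32 XOR c9) XOR 72 = fb XOR 72 = 89
byte 2: (69 XOR 42) XOR 72 = 2b XOR 72 = 59
byte 3: (c0 XOR 19) XOR 6f = d9 XOR 6f = b6
byte 4: (6a XOR 58) XOR 72 = 32 XOR 72 = 40
byte 5: (09 XOR 32) XOR 20 = 3b XOR 20 = 1b
byte 6: (05 XOR 50) XOR 47 = 55 XOR 47 = 12
byte 7: (3a XOR 33) XOR 45 = 09 XOR 45 = 4c
byte 8: (b3 XOR 8f) XOR 54 = 3c XOR 54 = 68
byte 9: (8f XOR d6) XOR 20 = 59 XOR 20 = 79
byte 10: (2c XOR 74) XOR 2f = 58 XOR 2f = 77
byte 11: (a1 XOR 4e) XOR 20 = ef XOR 20 = cf
byte 12: (18 XOR ad) XOR 74 = b5 XOR 74 = c1
byte 13: (bd XOR 02) XOR 68 = bf XOR 68 = d7
byte 14: (ec XOR 19) XOR 65 = f5 XOR 65 = 90

0e8959b6401b124c687977cfc1d790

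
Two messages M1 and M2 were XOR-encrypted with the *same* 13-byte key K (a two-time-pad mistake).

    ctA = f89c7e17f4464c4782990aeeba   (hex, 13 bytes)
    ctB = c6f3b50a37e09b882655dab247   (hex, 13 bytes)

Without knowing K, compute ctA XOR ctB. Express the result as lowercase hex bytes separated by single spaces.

3e 6f cb 1d c3 a6 d7 cf a4 cc d0 5c fd

ctA ⊕ ctB = (M1 ⊕ K) ⊕ (M2 ⊕ K) = M1 ⊕ M2 — the shared key cancels under XOR.
f8 XOR c6 = 3e
9c XOR f3 = 6f
7e XOR b5 = cb
17 XOR 0a = 1d
f4 XOR 37 = c3
46 XOR e0 = a6
4c XOR 9b = d7
47 XOR 88 = cf
82 XOR 26 = a4
99 XOR 55 = cc
0a XOR da = d0
ee XOR b2 = 5c
ba XOR 47 = fd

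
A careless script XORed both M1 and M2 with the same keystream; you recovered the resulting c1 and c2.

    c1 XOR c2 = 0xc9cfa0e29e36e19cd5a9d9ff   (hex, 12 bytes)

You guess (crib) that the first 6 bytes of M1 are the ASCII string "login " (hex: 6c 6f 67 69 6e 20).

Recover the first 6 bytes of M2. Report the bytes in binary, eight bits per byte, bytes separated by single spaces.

10100101 10100000 11000111 10001011 11110000 00010110

Since c1 ⊕ c2 = M1 ⊕ M2, XORing with the guessed M1 bytes yields the corresponding M2 bytes: M2 = (c1 ⊕ c2) ⊕ M1.
11001001 XOR 01101100 = 10100101
11001111 XOR 01101111 = 10100000
10100000 XOR 01100111 = 11000111
11100010 XOR 01101001 = 10001011
10011110 XOR 01101110 = 11110000
00110110 XOR 00100000 = 00010110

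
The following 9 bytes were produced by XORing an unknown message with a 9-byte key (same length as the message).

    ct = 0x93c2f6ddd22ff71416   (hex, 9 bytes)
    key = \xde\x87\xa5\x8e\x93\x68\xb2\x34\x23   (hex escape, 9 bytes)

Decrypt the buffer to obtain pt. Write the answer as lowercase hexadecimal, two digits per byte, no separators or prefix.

4d4553534147452035

93 xor de = 4d
c2 xor 87 = 45
f6 xor a5 = 53
dd xor 8e = 53
d2 xor 93 = 41
2f xor 68 = 47
f7 xor b2 = 45
14 xor 34 = 20
16 xor 23 = 35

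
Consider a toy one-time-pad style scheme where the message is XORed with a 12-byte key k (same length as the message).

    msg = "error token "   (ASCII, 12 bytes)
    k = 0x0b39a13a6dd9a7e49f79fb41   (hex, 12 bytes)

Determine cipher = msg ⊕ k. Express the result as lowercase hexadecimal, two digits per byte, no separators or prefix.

byte 0: 101 XOR  11 = 110
byte 1: 114 XOR  57 =  75
byte 2: 114 XOR 161 = 211
byte 3: 111 XOR  58 =  85
byte 4: 114 XOR 109 =  31
byte 5:  32 XOR 217 = 249
byte 6: 116 XOR 167 = 211
byte 7: 111 XOR 228 = 139
byte 8: 107 XOR 159 = 244
byte 9: 101 XOR 121 =  28
byte 10: 110 XOR 251 = 149
byte 11:  32 XOR  65 =  97

6e4bd3551ff9d38bf41c9561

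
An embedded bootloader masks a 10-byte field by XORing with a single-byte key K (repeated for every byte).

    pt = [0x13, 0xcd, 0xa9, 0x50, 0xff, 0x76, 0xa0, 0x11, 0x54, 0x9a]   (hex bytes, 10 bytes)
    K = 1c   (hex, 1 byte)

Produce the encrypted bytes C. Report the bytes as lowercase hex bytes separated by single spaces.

0f d1 b5 4c e3 6a bc 0d 48 86

The 1-byte key repeats, so the effective keystream is 1c 1c 1c 1c 1c 1c 1c 1c 1c 1c.
byte 0: 13 ^ 1c = 0f
byte 1: cd ^ 1c = d1
byte 2: a9 ^ 1c = b5
byte 3: 50 ^ 1c = 4c
byte 4: ff ^ 1c = e3
byte 5: 76 ^ 1c = 6a
byte 6: a0 ^ 1c = bc
byte 7: 11 ^ 1c = 0d
byte 8: 54 ^ 1c = 48
byte 9: 9a ^ 1c = 86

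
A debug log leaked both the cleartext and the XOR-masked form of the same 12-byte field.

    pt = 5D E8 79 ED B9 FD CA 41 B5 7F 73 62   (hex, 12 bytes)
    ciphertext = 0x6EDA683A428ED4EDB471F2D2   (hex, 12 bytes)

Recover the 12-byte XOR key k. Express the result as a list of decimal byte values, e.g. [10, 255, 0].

Since ciphertext = pt ⊕ k, XORing both sides with pt gives k = pt ⊕ ciphertext.
byte 0:  93 ⊕ 110 =  51
byte 1: 232 ⊕ 218 =  50
byte 2: 121 ⊕ 104 =  17
byte 3: 237 ⊕  58 = 215
byte 4: 185 ⊕  66 = 251
byte 5: 253 ⊕ 142 = 115
byte 6: 202 ⊕ 212 =  30
byte 7:  65 ⊕ 237 = 172
byte 8: 181 ⊕ 180 =   1
byte 9: 127 ⊕ 113 =  14
byte 10: 115 ⊕ 242 = 129
byte 11:  98 ⊕ 210 = 176

[51, 50, 17, 215, 251, 115, 30, 172, 1, 14, 129, 176]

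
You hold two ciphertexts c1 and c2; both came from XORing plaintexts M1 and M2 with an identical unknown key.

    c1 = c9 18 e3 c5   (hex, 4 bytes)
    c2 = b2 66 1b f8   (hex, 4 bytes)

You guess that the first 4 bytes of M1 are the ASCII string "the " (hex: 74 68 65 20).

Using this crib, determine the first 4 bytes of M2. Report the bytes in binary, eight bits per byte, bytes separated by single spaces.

First, c1 ⊕ c2 = (M1 ⊕ K) ⊕ (M2 ⊕ K) = M1 ⊕ M2, so the key drops out. Then M2 = (M1 ⊕ M2) ⊕ M1 over the first 4 bytes.
byte 0: (c9 ^ b2) ^ 74 = 7b ^ 74 = 0f
byte 1: (18 ^ 66) ^ 68 = 7e ^ 68 = 16
byte 2: (e3 ^ 1b) ^ 65 = f8 ^ 65 = 9d
byte 3: (c5 ^ f8) ^ 20 = 3d ^ 20 = 1d

00001111 00010110 10011101 00011101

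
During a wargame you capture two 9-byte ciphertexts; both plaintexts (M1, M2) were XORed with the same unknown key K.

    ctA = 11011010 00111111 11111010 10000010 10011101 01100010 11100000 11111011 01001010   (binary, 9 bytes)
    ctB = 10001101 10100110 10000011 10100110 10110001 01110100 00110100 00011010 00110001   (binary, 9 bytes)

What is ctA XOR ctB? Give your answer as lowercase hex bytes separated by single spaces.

ctA ⊕ ctB = (M1 ⊕ K) ⊕ (M2 ⊕ K) = M1 ⊕ M2 — the shared key cancels under XOR.
da XOR 8d = 57
3f XOR a6 = 99
fa XOR 83 = 79
82 XOR a6 = 24
9d XOR b1 = 2c
62 XOR 74 = 16
e0 XOR 34 = d4
fb XOR 1a = e1
4a XOR 31 = 7b

57 99 79 24 2c 16 d4 e1 7b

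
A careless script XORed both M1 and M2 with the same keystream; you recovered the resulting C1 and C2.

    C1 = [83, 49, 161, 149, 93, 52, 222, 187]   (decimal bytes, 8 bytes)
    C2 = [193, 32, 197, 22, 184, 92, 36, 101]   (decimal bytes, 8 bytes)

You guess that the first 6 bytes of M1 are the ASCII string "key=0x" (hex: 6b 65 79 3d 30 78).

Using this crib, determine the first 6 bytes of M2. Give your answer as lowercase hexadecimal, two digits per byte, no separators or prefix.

f9741dbed510

First, C1 ⊕ C2 = (M1 ⊕ K) ⊕ (M2 ⊕ K) = M1 ⊕ M2, so the key drops out. Then M2 = (M1 ⊕ M2) ⊕ M1 over the first 6 bytes.
byte 0: (53 xor c1) xor 6b = 92 xor 6b = f9
byte 1: (31 xor 20) xor 65 = 11 xor 65 = 74
byte 2: (a1 xor c5) xor 79 = 64 xor 79 = 1d
byte 3: (95 xor 16) xor 3d = 83 xor 3d = be
byte 4: (5d xor b8) xor 30 = e5 xor 30 = d5
byte 5: (34 xor 5c) xor 78 = 68 xor 78 = 10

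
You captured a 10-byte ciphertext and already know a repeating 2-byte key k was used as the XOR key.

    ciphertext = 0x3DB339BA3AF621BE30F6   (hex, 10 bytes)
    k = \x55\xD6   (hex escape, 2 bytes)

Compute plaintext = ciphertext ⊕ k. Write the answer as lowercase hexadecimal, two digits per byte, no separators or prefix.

The 2-byte key repeats, so the effective keystream is 55 d6 55 d6 55 d6 55 d6 55 d6.
byte 0: 3d xor 55 = 68
byte 1: b3 xor d6 = 65
byte 2: 39 xor 55 = 6c
byte 3: ba xor d6 = 6c
byte 4: 3a xor 55 = 6f
byte 5: f6 xor d6 = 20
byte 6: 21 xor 55 = 74
byte 7: be xor d6 = 68
byte 8: 30 xor 55 = 65
byte 9: f6 xor d6 = 20

68656c6c6f2074686520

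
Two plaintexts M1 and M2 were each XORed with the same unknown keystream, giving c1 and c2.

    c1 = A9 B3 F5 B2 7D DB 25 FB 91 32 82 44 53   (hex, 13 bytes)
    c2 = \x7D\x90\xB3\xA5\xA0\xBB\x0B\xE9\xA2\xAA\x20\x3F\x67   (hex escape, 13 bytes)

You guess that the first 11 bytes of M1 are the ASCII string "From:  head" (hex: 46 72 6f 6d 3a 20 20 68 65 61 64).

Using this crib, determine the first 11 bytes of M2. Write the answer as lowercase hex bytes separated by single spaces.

First, c1 ⊕ c2 = (M1 ⊕ K) ⊕ (M2 ⊕ K) = M1 ⊕ M2, so the key drops out. Then M2 = (M1 ⊕ M2) ⊕ M1 over the first 11 bytes.
byte 0: (a9 xor 7d) xor 46 = d4 xor 46 = 92
byte 1: (b3 xor 90) xor 72 = 23 xor 72 = 51
byte 2: (f5 xor b3) xor 6f = 46 xor 6f = 29
byte 3: (b2 xor a5) xor 6d = 17 xor 6d = 7a
byte 4: (7d xor a0) xor 3a = dd xor 3a = e7
byte 5: (db xor bb) xor 20 = 60 xor 20 = 40
byte 6: (25 xor 0b) xor 20 = 2e xor 20 = 0e
byte 7: (fb xor e9) xor 68 = 12 xor 68 = 7a
byte 8: (91 xor a2) xor 65 = 33 xor 65 = 56
byte 9: (32 xor aa) xor 61 = 98 xor 61 = f9
byte 10: (82 xor 20) xor 64 = a2 xor 64 = c6

92 51 29 7a e7 40 0e 7a 56 f9 c6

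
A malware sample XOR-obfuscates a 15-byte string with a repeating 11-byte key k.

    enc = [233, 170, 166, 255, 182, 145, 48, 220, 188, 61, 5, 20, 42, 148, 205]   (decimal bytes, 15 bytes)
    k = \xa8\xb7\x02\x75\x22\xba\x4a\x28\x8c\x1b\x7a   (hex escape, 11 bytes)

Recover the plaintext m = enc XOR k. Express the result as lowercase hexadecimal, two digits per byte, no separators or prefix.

411da48a942b7af430267fbc9d96b8

The 11-byte key repeats, so the effective keystream is a8 b7 02 75 22 ba 4a 28 8c 1b 7a a8 b7 02 75.
byte 0: 11101001 XOR 10101000 = 01000001
byte 1: 10101010 XOR 10110111 = 00011101
byte 2: 10100110 XOR 00000010 = 10100100
byte 3: 11111111 XOR 01110101 = 10001010
byte 4: 10110110 XOR 00100010 = 10010100
byte 5: 10010001 XOR 10111010 = 00101011
byte 6: 00110000 XOR 01001010 = 01111010
byte 7: 11011100 XOR 00101000 = 11110100
byte 8: 10111100 XOR 10001100 = 00110000
byte 9: 00111101 XOR 00011011 = 00100110
byte 10: 00000101 XOR 01111010 = 01111111
byte 11: 00010100 XOR 10101000 = 10111100
byte 12: 00101010 XOR 10110111 = 10011101
byte 13: 10010100 XOR 00000010 = 10010110
byte 14: 11001101 XOR 01110101 = 10111000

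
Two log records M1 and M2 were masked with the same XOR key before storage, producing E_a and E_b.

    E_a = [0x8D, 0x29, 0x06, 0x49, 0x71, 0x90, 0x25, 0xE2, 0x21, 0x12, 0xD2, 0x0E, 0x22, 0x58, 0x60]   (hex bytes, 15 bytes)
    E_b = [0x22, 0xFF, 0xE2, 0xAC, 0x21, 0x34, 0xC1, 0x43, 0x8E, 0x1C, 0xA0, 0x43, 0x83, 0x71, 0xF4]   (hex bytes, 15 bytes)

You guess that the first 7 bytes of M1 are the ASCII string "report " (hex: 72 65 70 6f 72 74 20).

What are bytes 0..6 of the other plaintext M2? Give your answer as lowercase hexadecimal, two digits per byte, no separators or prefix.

First, E_a ⊕ E_b = (M1 ⊕ K) ⊕ (M2 ⊕ K) = M1 ⊕ M2, so the key drops out. Then M2 = (M1 ⊕ M2) ⊕ M1 over the first 7 bytes.
byte 0: (8d xor 22) xor 72 = af xor 72 = dd
byte 1: (29 xor ff) xor 65 = d6 xor 65 = b3
byte 2: (06 xor e2) xor 70 = e4 xor 70 = 94
byte 3: (49 xor ac) xor 6f = e5 xor 6f = 8a
byte 4: (71 xor 21) xor 72 = 50 xor 72 = 22
byte 5: (90 xor 34) xor 74 = a4 xor 74 = d0
byte 6: (25 xor c1) xor 20 = e4 xor 20 = c4

ddb3948a22d0c4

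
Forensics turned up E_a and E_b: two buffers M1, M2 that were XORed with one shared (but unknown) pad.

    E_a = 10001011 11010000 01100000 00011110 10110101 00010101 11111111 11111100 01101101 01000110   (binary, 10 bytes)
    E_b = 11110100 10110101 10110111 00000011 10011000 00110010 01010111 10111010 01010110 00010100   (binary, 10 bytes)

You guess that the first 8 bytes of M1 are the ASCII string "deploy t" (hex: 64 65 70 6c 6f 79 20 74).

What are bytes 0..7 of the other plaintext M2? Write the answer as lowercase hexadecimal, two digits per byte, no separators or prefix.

First, E_a ⊕ E_b = (M1 ⊕ K) ⊕ (M2 ⊕ K) = M1 ⊕ M2, so the key drops out. Then M2 = (M1 ⊕ M2) ⊕ M1 over the first 8 bytes.
byte 0: (8b xor f4) xor 64 = 7f xor 64 = 1b
byte 1: (d0 xor b5) xor 65 = 65 xor 65 = 00
byte 2: (60 xor b7) xor 70 = d7 xor 70 = a7
byte 3: (1e xor 03) xor 6c = 1d xor 6c = 71
byte 4: (b5 xor 98) xor 6f = 2d xor 6f = 42
byte 5: (15 xor 32) xor 79 = 27 xor 79 = 5e
byte 6: (ff xor 57) xor 20 = a8 xor 20 = 88
byte 7: (fc xor ba) xor 74 = 46 xor 74 = 32

1b00a771425e8832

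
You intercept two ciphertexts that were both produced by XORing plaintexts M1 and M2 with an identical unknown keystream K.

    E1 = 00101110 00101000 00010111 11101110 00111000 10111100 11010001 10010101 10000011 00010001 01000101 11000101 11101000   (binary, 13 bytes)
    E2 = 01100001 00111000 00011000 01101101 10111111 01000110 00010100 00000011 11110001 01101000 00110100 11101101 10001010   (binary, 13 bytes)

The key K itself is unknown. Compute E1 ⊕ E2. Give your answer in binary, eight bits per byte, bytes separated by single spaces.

01001111 00010000 00001111 10000011 10000111 11111010 11000101 10010110 01110010 01111001 01110001 00101000 01100010

E1 ⊕ E2 = (M1 ⊕ K) ⊕ (M2 ⊕ K) = M1 ⊕ M2 — the shared key cancels under XOR.
2e ⊕ 61 = 4f
28 ⊕ 38 = 10
17 ⊕ 18 = 0f
ee ⊕ 6d = 83
38 ⊕ bf = 87
bc ⊕ 46 = fa
d1 ⊕ 14 = c5
95 ⊕ 03 = 96
83 ⊕ f1 = 72
11 ⊕ 68 = 79
45 ⊕ 34 = 71
c5 ⊕ ed = 28
e8 ⊕ 8a = 62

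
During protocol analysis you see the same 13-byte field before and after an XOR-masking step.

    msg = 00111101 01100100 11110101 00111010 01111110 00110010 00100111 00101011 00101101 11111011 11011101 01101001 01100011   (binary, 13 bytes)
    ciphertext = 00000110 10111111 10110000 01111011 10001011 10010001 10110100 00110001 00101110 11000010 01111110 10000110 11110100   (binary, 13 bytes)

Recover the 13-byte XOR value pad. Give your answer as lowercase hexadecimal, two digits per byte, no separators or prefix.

3bdb4541f5a3931a0339a3ef97

Since ciphertext = msg ⊕ pad, XORing both sides with msg gives pad = msg ⊕ ciphertext.
3d ⊕ 06 = 3b
64 ⊕ bf = db
f5 ⊕ b0 = 45
3a ⊕ 7b = 41
7e ⊕ 8b = f5
32 ⊕ 91 = a3
27 ⊕ b4 = 93
2b ⊕ 31 = 1a
2d ⊕ 2e = 03
fb ⊕ c2 = 39
dd ⊕ 7e = a3
69 ⊕ 86 = ef
63 ⊕ f4 = 97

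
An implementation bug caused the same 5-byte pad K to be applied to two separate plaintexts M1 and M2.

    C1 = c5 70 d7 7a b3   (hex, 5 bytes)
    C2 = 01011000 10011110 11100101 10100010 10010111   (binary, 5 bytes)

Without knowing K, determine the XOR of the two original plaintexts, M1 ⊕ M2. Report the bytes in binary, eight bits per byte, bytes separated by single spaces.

C1 ⊕ C2 = (M1 ⊕ K) ⊕ (M2 ⊕ K) = M1 ⊕ M2 — the shared key cancels under XOR.
byte 0: c5 ⊕ 58 = 9d
byte 1: 70 ⊕ 9e = ee
byte 2: d7 ⊕ e5 = 32
byte 3: 7a ⊕ a2 = d8
byte 4: b3 ⊕ 97 = 24

10011101 11101110 00110010 11011000 00100100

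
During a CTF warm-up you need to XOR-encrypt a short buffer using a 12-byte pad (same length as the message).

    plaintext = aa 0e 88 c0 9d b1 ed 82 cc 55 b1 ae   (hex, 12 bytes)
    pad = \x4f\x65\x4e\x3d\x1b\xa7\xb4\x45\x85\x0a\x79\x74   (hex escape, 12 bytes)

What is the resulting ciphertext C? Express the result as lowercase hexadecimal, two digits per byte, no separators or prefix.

aa ⊕ 4f = e5
0e ⊕ 65 = 6b
88 ⊕ 4e = c6
c0 ⊕ 3d = fd
9d ⊕ 1b = 86
b1 ⊕ a7 = 16
ed ⊕ b4 = 59
82 ⊕ 45 = c7
cc ⊕ 85 = 49
55 ⊕ 0a = 5f
b1 ⊕ 79 = c8
ae ⊕ 74 = da

e56bc6fd861659c7495fc8da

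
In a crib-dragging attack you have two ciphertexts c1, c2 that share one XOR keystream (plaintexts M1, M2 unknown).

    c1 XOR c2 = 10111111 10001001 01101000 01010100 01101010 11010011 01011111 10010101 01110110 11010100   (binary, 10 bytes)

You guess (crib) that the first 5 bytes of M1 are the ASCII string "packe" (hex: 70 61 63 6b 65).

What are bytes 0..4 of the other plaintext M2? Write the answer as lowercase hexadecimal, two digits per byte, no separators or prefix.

Since c1 ⊕ c2 = M1 ⊕ M2, XORing with the guessed M1 bytes yields the corresponding M2 bytes: M2 = (c1 ⊕ c2) ⊕ M1.
10111111 xor 01110000 = 11001111
10001001 xor 01100001 = 11101000
01101000 xor 01100011 = 00001011
01010100 xor 01101011 = 00111111
01101010 xor 01100101 = 00001111

cfe80b3f0f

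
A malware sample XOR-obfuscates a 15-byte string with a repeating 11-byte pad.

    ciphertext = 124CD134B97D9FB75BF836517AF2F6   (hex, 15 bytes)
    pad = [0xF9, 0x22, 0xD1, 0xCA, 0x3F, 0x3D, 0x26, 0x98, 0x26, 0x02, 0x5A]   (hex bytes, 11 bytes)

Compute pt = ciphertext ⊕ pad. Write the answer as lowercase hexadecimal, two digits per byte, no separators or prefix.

eb6e00fe8640b92f7dfa6ca858233c

The 11-byte key repeats, so the effective keystream is f9 22 d1 ca 3f 3d 26 98 26 02 5a f9 22 d1 ca.
byte 0: 00010010 xor 11111001 = 11101011
byte 1: 01001100 xor 00100010 = 01101110
byte 2: 11010001 xor 11010001 = 00000000
byte 3: 00110100 xor 11001010 = 11111110
byte 4: 10111001 xor 00111111 = 10000110
byte 5: 01111101 xor 00111101 = 01000000
byte 6: 10011111 xor 00100110 = 10111001
byte 7: 10110111 xor 10011000 = 00101111
byte 8: 01011011 xor 00100110 = 01111101
byte 9: 11111000 xor 00000010 = 11111010
byte 10: 00110110 xor 01011010 = 01101100
byte 11: 01010001 xor 11111001 = 10101000
byte 12: 01111010 xor 00100010 = 01011000
byte 13: 11110010 xor 11010001 = 00100011
byte 14: 11110110 xor 11001010 = 00111100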